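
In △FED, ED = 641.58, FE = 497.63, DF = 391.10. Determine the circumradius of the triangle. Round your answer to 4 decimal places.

R ≈ 320.9189

By the law of cosines, cos F = (DF² + FE² − ED²) / (2·DF·FE) ≈ -0.02834, so ∠F ≈ 1.599 rad.
Circumradius = ED/(2 sin F) ≈ 320.92.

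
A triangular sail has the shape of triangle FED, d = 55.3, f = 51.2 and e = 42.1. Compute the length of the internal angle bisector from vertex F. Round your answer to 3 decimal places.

By the law of cosines, cos F = (e² + d² − f²) / (2·e·d) ≈ 0.47443, so ∠F ≈ 1.076 rad.
The bisector from F has length 2·e·d·cos(∠F/2)/(e+d) ≈ 41.046.

t_F ≈ 41.046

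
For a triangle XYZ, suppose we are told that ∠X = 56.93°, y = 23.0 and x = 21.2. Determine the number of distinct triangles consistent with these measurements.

2

y·sin X = 23.0·sin(56.93°) ≈ 19.27.
Since y sin X < x < y (19.27 < 21.2 < 23.0), two triangles exist.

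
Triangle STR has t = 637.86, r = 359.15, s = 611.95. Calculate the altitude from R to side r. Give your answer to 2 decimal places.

Semiperimeter p = (611.95 + 637.86 + 359.15)/2 = 804.48.
Heron's formula: area = √(804.48·192.53·166.62·445.33) ≈ 1.072e+05.
The altitude from R has length 2·area/r ≈ 596.99.

596.99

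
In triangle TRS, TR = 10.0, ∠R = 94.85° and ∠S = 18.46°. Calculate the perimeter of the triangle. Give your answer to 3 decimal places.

The third angle is ∠T = 180° − ∠R − ∠S = 66.69°.
Law of sines: RS = TR·sin T/sin S ≈ 29.004.
Law of sines: ST = TR·sin R/sin S ≈ 31.468.
Semiperimeter s = (29.004+31.468+10)/2 = 35.236.
Perimeter = 29.004 + 31.468 + 10 = 70.472.

70.472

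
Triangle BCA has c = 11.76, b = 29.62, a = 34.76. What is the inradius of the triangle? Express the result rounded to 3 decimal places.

Semiperimeter s = (29.62 + 11.76 + 34.76)/2 = 38.07.
Heron's formula: area = √(38.07·8.45·26.31·3.31) ≈ 167.38.
Inradius = area/s = 167.38/38.07 ≈ 4.3965.

4.397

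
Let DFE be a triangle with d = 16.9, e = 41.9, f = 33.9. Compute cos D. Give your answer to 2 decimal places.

cos D ≈ 0.92

By the law of cosines, cos D = (f² + e² − d²) / (2·f·e) ≈ 0.92199, so ∠D ≈ 22.78°.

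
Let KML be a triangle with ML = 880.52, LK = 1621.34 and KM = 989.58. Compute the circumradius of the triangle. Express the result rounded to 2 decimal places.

By the law of cosines, cos K = (LK² + KM² − ML²) / (2·LK·KM) ≈ 0.88276, so ∠K ≈ 28.02°.
Circumradius = ML/(2 sin K) ≈ 937.09.

R ≈ 937.09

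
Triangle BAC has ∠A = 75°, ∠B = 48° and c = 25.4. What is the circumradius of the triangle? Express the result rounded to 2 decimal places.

The third angle is ∠C = 180° − ∠B − ∠A = 57.00°.
Law of sines: b = c·sin B/sin C ≈ 22.507.
Law of sines: a = c·sin A/sin C ≈ 29.254.
Circumradius = c/(2 sin C) ≈ 15.143.

R ≈ 15.14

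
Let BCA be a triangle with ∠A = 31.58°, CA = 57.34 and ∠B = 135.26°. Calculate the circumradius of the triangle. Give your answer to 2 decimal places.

R ≈ 40.73

The third angle is ∠C = 180° − ∠A − ∠B = 13.16°.
Law of sines: AB = CA·sin C/sin B ≈ 18.546.
Law of sines: BC = CA·sin A/sin B ≈ 42.66.
Circumradius = CA/(2 sin B) ≈ 40.731.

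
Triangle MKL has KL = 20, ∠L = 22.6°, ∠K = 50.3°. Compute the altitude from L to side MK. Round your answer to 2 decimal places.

h_L ≈ 15.39

The third angle is ∠M = 180° − ∠K − ∠L = 107.10°.
Law of sines: LM = KL·sin K/sin M ≈ 16.1.
Law of sines: MK = KL·sin L/sin M ≈ 8.0414.
Area = ½·KL·LM·sin L ≈ 61.87.
The altitude from L has length 2·area/MK ≈ 15.388.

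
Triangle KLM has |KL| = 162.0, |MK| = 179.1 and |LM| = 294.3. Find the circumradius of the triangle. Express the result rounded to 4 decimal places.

R ≈ 168.5382

By the law of cosines, cos K = (|MK|² + |KL|² − |LM|²) / (2·|MK|·|KL|) ≈ -0.48755, so ∠K ≈ 119.18°.
Circumradius = |LM|/(2 sin K) ≈ 168.54.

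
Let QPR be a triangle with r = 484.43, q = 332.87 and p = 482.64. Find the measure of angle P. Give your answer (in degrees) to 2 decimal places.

69.58

By the law of cosines, cos P = (r² + q² − p²) / (2·r·q) ≈ 0.34894, so ∠P ≈ 69.58°.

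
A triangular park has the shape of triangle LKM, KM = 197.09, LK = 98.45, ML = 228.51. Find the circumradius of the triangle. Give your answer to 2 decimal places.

114.77

By the law of cosines, cos L = (ML² + LK² − KM²) / (2·ML·LK) ≈ 0.51262, so ∠L ≈ 59.16°.
Circumradius = KM/(2 sin L) ≈ 114.77.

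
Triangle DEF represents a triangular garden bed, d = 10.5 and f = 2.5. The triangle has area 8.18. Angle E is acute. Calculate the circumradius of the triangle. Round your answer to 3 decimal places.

From area = ½·f·d·sin E, we get sin E = 2·area/(f·d) ≈ 0.62324.
Taking the acute solution, ∠E ≈ 38.55°.
Law of cosines then gives e ≈ 8.6858.
Circumradius = e/(2 sin E) ≈ 6.9683.

R ≈ 6.968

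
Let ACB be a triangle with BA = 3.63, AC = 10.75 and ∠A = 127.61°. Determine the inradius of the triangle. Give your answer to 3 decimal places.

By the law of cosines, CB² = BA² + AC² − 2·BA·AC·cos A = 176.37, so CB ≈ 13.28.
Area = ½·BA·AC·sin A ≈ 15.456.
Semiperimeter s = (13.28+3.63+10.75)/2 = 13.83.
Inradius = area/s = 15.456/13.83 ≈ 1.1176.

1.118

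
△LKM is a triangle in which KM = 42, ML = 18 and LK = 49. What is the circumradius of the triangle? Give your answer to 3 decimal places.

By the law of cosines, cos L = (ML² + LK² − KM²) / (2·ML·LK) ≈ 0.54478, so ∠L ≈ 56.99°.
Circumradius = KM/(2 sin L) ≈ 25.042.

25.042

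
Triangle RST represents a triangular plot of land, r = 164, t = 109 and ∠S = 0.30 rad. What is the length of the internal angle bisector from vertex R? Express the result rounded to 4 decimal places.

By the law of cosines, s² = t² + r² − 2·t·r·cos S = 4621.8, so s ≈ 67.984.
Law of cosines again: cos R = (s² + t² − r²)/(2·s·t) ≈ -0.70127, so ∠R ≈ 2.348 rad.
The bisector from R has length 2·s·t·cos(∠R/2)/(s+t) ≈ 32.363.

t_R ≈ 32.3632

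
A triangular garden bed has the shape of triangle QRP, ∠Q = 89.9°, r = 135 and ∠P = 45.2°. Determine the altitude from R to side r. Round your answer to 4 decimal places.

The third angle is ∠R = 180° − ∠P − ∠Q = 44.90°.
Law of sines: q = r·sin Q/sin R ≈ 191.25.
Law of sines: p = r·sin P/sin R ≈ 135.71.
Area = ½·r·q·sin P ≈ 9160.2.
The altitude from R has length 2·area/r ≈ 135.71.

h_R ≈ 135.7073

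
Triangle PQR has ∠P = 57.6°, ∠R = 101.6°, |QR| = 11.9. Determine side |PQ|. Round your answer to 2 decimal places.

13.81

The third angle is ∠Q = 180° − ∠R − ∠P = 20.80°.
Law of sines: |PQ| = |QR|·sin R/sin P ≈ 13.806.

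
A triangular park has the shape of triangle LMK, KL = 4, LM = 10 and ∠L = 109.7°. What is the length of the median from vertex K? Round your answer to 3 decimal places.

7.381

By the law of cosines, MK² = KL² + LM² − 2·KL·LM·cos L = 142.97, so MK ≈ 11.957.
Median from K: ½√(2·MK² + 2·KL² − LM²) ≈ 7.3813.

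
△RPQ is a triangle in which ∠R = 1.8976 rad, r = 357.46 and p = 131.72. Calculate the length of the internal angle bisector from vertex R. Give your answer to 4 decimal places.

Law of sines: sin P = p·sin R/r ≈ 0.34899.
Since r ≥ p, only the acute value applies: ∠P ≈ 0.3565 rad.
Then ∠Q = π − ∠R − ∠P ≈ 0.8875 rad.
Law of sines gives q = r·sin Q/sin R ≈ 292.7.
The bisector from R has length 2·p·q·cos(∠R/2)/(p+q) ≈ 105.86.

105.8580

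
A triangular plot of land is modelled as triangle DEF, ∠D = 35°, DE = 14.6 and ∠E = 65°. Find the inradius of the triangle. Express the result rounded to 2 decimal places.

3.08

The third angle is ∠F = 180° − ∠D − ∠E = 80.00°.
Law of sines: EF = DE·sin D/sin F ≈ 8.5034.
Law of sines: FD = DE·sin E/sin F ≈ 13.436.
Area = ½·DE·EF·sin E ≈ 56.259.
Semiperimeter s = (8.5034+13.436+14.6)/2 = 18.27.
Inradius = area/s = 56.259/18.27 ≈ 3.0793.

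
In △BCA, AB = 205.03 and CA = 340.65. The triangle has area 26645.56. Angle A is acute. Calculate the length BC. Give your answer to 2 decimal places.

From area = ½·CA·AB·sin A, we get sin A = 2·area/(CA·AB) ≈ 0.76301.
Taking the acute solution, ∠A ≈ 49.73°.
Law of cosines then gives BC ≈ 260.36.

260.36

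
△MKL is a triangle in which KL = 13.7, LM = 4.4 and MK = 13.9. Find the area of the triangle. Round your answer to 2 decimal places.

area ≈ 29.94

Semiperimeter s = (13.7 + 4.4 + 13.9)/2 = 16.
Heron's formula: area = √(16·2.3·11.6·2.1) ≈ 29.941.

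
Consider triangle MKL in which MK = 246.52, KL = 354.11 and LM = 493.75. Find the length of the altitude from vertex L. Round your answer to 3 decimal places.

Semiperimeter s = (354.11 + 493.75 + 246.52)/2 = 547.19.
Heron's formula: area = √(547.19·193.08·53.44·300.67) ≈ 41202.
The altitude from L has length 2·area/MK ≈ 334.27.

h_L ≈ 334.267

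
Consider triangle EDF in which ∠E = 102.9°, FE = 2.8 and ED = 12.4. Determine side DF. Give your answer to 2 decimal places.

By the law of cosines, DF² = FE² + ED² − 2·FE·ED·cos E = 177.1, so DF ≈ 13.308.

13.31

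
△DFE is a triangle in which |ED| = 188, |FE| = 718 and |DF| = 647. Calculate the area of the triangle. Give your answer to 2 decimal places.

Semiperimeter s = (718 + 188 + 647)/2 = 776.5.
Heron's formula: area = √(776.5·58.5·588.5·129.5) ≈ 58838.

58837.85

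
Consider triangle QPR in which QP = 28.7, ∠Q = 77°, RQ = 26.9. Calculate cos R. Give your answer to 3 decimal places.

cos R ≈ 0.590

By the law of cosines, PR² = RQ² + QP² − 2·RQ·QP·cos Q = 1200, so PR ≈ 34.64.
Law of cosines again: cos R = (PR² + RQ² − QP²)/(2·PR·RQ) ≈ 0.59017, so ∠R ≈ 53.83°.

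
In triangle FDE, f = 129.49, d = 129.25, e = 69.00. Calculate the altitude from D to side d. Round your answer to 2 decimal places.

h_D ≈ 66.56

Semiperimeter s = (129.49 + 129.25 + 69)/2 = 163.87.
Heron's formula: area = √(163.87·34.38·34.62·94.87) ≈ 4301.6.
The altitude from D has length 2·area/d ≈ 66.563.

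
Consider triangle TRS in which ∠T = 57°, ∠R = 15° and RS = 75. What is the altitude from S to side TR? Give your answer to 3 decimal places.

The third angle is ∠S = 180° − ∠T − ∠R = 108.00°.
Law of sines: ST = RS·sin R/sin T ≈ 23.145.
Law of sines: TR = RS·sin S/sin T ≈ 85.05.
Area = ½·RS·ST·sin S ≈ 825.47.
The altitude from S has length 2·area/TR ≈ 19.411.

h_S ≈ 19.411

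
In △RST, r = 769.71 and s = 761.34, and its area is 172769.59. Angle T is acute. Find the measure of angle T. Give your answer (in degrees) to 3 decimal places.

∠T ≈ 36.132°

From area = ½·r·s·sin T, we get sin T = 2·area/(r·s) ≈ 0.58965.
Taking the acute solution, ∠T ≈ 36.13°.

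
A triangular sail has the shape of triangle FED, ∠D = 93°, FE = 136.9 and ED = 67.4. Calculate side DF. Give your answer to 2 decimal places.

115.68

Law of sines: sin F = ED·sin D/FE ≈ 0.49166.
Since FE ≥ ED, only the acute value applies: ∠F ≈ 29.45°.
Then ∠E = 180° − ∠D − ∠F ≈ 57.55°.
Law of sines gives DF = FE·sin E/sin D ≈ 115.68.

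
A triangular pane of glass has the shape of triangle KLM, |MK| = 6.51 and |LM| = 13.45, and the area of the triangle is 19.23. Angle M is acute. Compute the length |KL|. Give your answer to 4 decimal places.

8.1217

From area = ½·|LM|·|MK|·sin M, we get sin M = 2·area/(|LM|·|MK|) ≈ 0.43924.
Taking the acute solution, ∠M ≈ 26.06°.
Law of cosines then gives |KL| ≈ 8.1217.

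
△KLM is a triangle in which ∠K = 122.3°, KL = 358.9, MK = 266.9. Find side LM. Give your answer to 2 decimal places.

549.92

By the law of cosines, LM² = MK² + KL² − 2·MK·KL·cos K = 3.0242e+05, so LM ≈ 549.92.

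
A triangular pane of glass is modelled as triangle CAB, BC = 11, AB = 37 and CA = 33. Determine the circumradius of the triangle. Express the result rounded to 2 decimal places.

By the law of cosines, cos C = (BC² + CA² − AB²) / (2·BC·CA) ≈ -0.21901, so ∠C ≈ 102.65°.
Circumradius = AB/(2 sin C) ≈ 18.96.

18.96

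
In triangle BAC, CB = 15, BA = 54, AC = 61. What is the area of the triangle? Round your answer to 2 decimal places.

Semiperimeter s = (61 + 15 + 54)/2 = 65.
Heron's formula: area = √(65·4·50·11) ≈ 378.15.

area ≈ 378.15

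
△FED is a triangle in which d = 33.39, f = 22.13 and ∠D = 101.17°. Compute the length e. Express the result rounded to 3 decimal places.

21.081

Law of sines: sin F = f·sin D/d ≈ 0.65022.
Since d ≥ f, only the acute value applies: ∠F ≈ 40.56°.
Then ∠E = 180° − ∠D − ∠F ≈ 38.27°.
Law of sines gives e = d·sin E/sin D ≈ 21.081.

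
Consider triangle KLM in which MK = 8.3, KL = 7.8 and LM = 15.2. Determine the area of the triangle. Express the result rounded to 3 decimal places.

Semiperimeter s = (15.2 + 8.3 + 7.8)/2 = 15.65.
Heron's formula: area = √(15.65·0.45·7.35·7.85) ≈ 20.158.

area ≈ 20.158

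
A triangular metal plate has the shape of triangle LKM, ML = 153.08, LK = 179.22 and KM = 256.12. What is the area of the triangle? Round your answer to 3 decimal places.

area ≈ 13485.713

Semiperimeter s = (256.12 + 153.08 + 179.22)/2 = 294.21.
Heron's formula: area = √(294.21·38.09·141.13·114.99) ≈ 13486.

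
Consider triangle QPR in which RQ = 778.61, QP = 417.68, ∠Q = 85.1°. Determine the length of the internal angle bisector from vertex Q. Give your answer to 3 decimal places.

t_Q ≈ 400.535

By the law of cosines, PR² = RQ² + QP² − 2·RQ·QP·cos Q = 7.2513e+05, so PR ≈ 851.55.
The bisector from Q has length 2·RQ·QP·cos(∠Q/2)/(RQ+QP) ≈ 400.54.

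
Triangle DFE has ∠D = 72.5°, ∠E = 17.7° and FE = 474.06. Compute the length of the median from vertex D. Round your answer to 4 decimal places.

280.6630

The third angle is ∠F = 180° − ∠E − ∠D = 89.80°.
Law of sines: ED = FE·sin F/sin D ≈ 497.06.
Law of sines: DF = FE·sin E/sin D ≈ 151.12.
Median from D: ½√(2·ED² + 2·DF² − FE²) ≈ 280.66.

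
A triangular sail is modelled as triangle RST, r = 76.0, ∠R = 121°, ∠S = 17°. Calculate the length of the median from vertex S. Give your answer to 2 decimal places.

The third angle is ∠T = 180° − ∠R − ∠S = 42.00°.
Law of sines: s = r·sin S/sin R ≈ 25.923.
Law of sines: t = r·sin T/sin R ≈ 59.328.
Median from S: ½√(2·t² + 2·r² − s²) ≈ 66.932.

m_S ≈ 66.93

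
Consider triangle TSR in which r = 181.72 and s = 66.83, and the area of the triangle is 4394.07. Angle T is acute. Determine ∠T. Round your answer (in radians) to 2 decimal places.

0.81

From area = ½·s·r·sin T, we get sin T = 2·area/(s·r) ≈ 0.72364.
Taking the acute solution, ∠T ≈ 0.809 rad.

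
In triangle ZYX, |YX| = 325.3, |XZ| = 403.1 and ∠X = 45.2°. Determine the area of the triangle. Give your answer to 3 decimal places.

Area = ½·|YX|·|XZ|·sin X ≈ 46522.

area ≈ 46522.448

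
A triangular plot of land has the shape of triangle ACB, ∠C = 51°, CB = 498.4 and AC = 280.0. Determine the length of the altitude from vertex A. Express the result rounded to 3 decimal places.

217.601

By the law of cosines, BA² = AC² + CB² − 2·AC·CB·cos C = 1.5116e+05, so BA ≈ 388.79.
Area = ½·AC·CB·sin C ≈ 54226.
The altitude from A has length 2·area/CB ≈ 217.6.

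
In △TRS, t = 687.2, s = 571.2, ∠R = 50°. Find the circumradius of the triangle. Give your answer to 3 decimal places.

353.840

By the law of cosines, r² = s² + t² − 2·s·t·cos R = 2.9389e+05, so r ≈ 542.11.
Area = ½·s·t·sin R ≈ 1.5035e+05.
Circumradius = r/(2 sin R) ≈ 353.84.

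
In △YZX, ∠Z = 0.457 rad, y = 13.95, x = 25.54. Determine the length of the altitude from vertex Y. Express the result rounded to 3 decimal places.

11.270

By the law of cosines, z² = x² + y² − 2·x·y·cos Z = 207.45, so z ≈ 14.403.
Area = ½·x·y·sin Z ≈ 78.606.
The altitude from Y has length 2·area/y ≈ 11.27.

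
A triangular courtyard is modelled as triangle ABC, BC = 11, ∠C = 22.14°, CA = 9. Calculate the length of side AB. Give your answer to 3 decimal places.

4.313

By the law of cosines, AB² = BC² + CA² − 2·BC·CA·cos C = 18.599, so AB ≈ 4.3127.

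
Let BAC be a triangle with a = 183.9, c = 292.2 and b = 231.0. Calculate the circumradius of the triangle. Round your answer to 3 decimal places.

By the law of cosines, cos B = (a² + c² − b²) / (2·a·c) ≈ 0.61262, so ∠B ≈ 52.22°.
Circumradius = b/(2 sin B) ≈ 146.13.

146.133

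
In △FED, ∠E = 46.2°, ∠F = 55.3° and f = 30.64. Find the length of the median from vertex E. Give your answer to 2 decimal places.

The third angle is ∠D = 180° − ∠F − ∠E = 78.50°.
Law of sines: e = f·sin E/sin F ≈ 26.899.
Law of sines: d = f·sin D/sin F ≈ 36.52.
Median from E: ½√(2·d² + 2·f² − e²) ≈ 30.909.

30.91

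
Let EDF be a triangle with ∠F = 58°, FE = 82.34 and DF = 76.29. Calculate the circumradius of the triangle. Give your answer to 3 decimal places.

45.450

By the law of cosines, ED² = DF² + FE² − 2·DF·FE·cos F = 5942.4, so ED ≈ 77.087.
Area = ½·DF·FE·sin F ≈ 2663.6.
Circumradius = ED/(2 sin F) ≈ 45.45.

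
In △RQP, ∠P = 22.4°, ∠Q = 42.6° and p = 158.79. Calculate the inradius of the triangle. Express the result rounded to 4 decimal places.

49.5918

The third angle is ∠R = 180° − ∠Q − ∠P = 115.00°.
Law of sines: r = p·sin R/sin P ≈ 377.65.
Law of sines: q = p·sin Q/sin P ≈ 282.05.
Area = ½·p·r·sin Q ≈ 20295.
Semiperimeter s = (377.65+282.05+158.79)/2 = 409.25.
Inradius = area/s = 20295/409.25 ≈ 49.592.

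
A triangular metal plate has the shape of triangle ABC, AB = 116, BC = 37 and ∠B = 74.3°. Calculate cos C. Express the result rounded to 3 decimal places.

0.050

By the law of cosines, CA² = AB² + BC² − 2·AB·BC·cos B = 12502, so CA ≈ 111.81.
Law of cosines again: cos C = (BC² + CA² − AB²)/(2·BC·CA) ≈ 0.05018, so ∠C ≈ 87.12°.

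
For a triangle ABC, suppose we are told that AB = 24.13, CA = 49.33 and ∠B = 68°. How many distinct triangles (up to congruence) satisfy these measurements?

1

AB·sin B = 24.13·sin(68°) ≈ 22.37.
Since CA ≥ AB, exactly one triangle exists.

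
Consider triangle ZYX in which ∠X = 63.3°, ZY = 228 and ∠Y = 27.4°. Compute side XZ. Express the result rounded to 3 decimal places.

117.449

The third angle is ∠Z = 180° − ∠Y − ∠X = 89.30°.
Law of sines: XZ = ZY·sin Y/sin X ≈ 117.45.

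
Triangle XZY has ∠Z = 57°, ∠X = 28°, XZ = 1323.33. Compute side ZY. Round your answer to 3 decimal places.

623.639

The third angle is ∠Y = 180° − ∠X − ∠Z = 95.00°.
Law of sines: ZY = XZ·sin X/sin Y ≈ 623.64.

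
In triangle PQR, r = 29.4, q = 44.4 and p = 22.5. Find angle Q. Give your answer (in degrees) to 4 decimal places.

By the law of cosines, cos Q = (r² + p² − q²) / (2·r·p) ≈ -0.45408, so ∠Q ≈ 117.01°.

117.0059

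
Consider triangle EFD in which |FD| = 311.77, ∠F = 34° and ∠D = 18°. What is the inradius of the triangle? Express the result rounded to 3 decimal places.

r ≈ 32.528

The third angle is ∠E = 180° − ∠F − ∠D = 128.00°.
Law of sines: |DE| = |FD|·sin F/sin E ≈ 221.24.
Law of sines: |EF| = |FD|·sin D/sin E ≈ 122.26.
Area = ½·|FD|·|DE|·sin D ≈ 10657.
Semiperimeter s = (311.77+221.24+122.26)/2 = 327.64.
Inradius = area/s = 10657/327.64 ≈ 32.528.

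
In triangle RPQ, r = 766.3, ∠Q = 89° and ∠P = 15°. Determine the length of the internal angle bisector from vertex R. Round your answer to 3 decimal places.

The third angle is ∠R = 180° − ∠P − ∠Q = 76.00°.
Law of sines: p = r·sin P/sin R ≈ 204.4.
Law of sines: q = r·sin Q/sin R ≈ 789.64.
The bisector from R has length 2·p·q·cos(∠R/2)/(p+q) ≈ 255.9.

255.903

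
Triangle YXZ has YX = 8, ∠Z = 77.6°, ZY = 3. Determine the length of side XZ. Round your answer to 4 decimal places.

Law of sines: sin X = ZY·sin Z/YX ≈ 0.36625.
Since YX ≥ ZY, only the acute value applies: ∠X ≈ 21.48°.
Then ∠Y = 180° − ∠Z − ∠X ≈ 80.92°.
Law of sines gives XZ = YX·sin Y/sin Z ≈ 8.0883.

8.0883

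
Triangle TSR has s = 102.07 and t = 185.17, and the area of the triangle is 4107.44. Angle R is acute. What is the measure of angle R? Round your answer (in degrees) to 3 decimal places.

From area = ½·t·s·sin R, we get sin R = 2·area/(t·s) ≈ 0.43464.
Taking the acute solution, ∠R ≈ 25.76°.

25.763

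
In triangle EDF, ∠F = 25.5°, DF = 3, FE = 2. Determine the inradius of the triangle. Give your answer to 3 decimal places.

By the law of cosines, ED² = DF² + FE² − 2·DF·FE·cos F = 2.169, so ED ≈ 1.4727.
Area = ½·DF·FE·sin F ≈ 1.2915.
Semiperimeter s = (3+2+1.4727)/2 = 3.2364.
Inradius = area/s = 1.2915/3.2364 ≈ 0.39907.

0.399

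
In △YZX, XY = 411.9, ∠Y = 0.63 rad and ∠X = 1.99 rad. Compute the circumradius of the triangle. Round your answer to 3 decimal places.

The third angle is ∠Z = π − ∠X − ∠Y = 0.522 rad.
Law of sines: ZX = XY·sin Y/sin Z ≈ 487.03.
Law of sines: YZ = XY·sin X/sin Z ≈ 755.1.
Circumradius = XY/(2 sin Z) ≈ 413.34.

413.337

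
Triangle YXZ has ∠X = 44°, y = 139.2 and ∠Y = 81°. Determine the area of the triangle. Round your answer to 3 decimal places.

The third angle is ∠Z = 180° − ∠Y − ∠X = 55.00°.
Law of sines: x = y·sin X/sin Y ≈ 97.902.
Law of sines: z = y·sin Z/sin Y ≈ 115.45.
Area = ½·y·x·sin Z ≈ 5581.7.

5581.672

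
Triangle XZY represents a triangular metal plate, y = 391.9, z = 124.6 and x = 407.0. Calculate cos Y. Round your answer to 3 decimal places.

By the law of cosines, cos Y = (x² + z² − y²) / (2·x·z) ≈ 0.27201, so ∠Y ≈ 1.295 rad.

cos Y ≈ 0.272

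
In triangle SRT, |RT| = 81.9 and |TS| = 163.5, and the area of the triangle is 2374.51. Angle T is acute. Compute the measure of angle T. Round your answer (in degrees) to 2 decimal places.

20.77

From area = ½·|RT|·|TS|·sin T, we get sin T = 2·area/(|RT|·|TS|) ≈ 0.35465.
Taking the acute solution, ∠T ≈ 20.77°.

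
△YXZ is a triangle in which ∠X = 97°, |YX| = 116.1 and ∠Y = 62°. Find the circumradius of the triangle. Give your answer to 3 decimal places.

The third angle is ∠Z = 180° − ∠Y − ∠X = 21.00°.
Law of sines: |XZ| = |YX|·sin Y/sin Z ≈ 286.05.
Law of sines: |ZY| = |YX|·sin X/sin Z ≈ 321.55.
Circumradius = |YX|/(2 sin Z) ≈ 161.98.

161.984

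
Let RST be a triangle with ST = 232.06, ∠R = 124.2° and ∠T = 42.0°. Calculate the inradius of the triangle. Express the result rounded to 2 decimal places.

21.35

The third angle is ∠S = 180° − ∠T − ∠R = 13.80°.
Law of sines: TR = ST·sin S/sin R ≈ 66.927.
Law of sines: RS = ST·sin T/sin R ≈ 187.74.
Area = ½·ST·TR·sin T ≈ 5196.2.
Semiperimeter s = (232.06+66.927+187.74)/2 = 243.36.
Inradius = area/s = 5196.2/243.36 ≈ 21.351.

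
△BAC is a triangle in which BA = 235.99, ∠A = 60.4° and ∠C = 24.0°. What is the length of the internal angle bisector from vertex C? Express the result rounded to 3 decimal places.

t_C ≈ 526.732

The third angle is ∠B = 180° − ∠A − ∠C = 95.60°.
Law of sines: AC = BA·sin B/sin C ≈ 577.43.
Law of sines: CB = BA·sin A/sin C ≈ 504.48.
The bisector from C has length 2·AC·CB·cos(∠C/2)/(AC+CB) ≈ 526.73.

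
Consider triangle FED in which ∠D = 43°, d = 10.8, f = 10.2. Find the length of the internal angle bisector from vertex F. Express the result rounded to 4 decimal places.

Law of sines: sin F = f·sin D/d ≈ 0.64411.
Since d ≥ f, only the acute value applies: ∠F ≈ 40.10°.
Then ∠E = 180° − ∠D − ∠F ≈ 96.90°.
Law of sines gives e = d·sin E/sin D ≈ 15.721.
The bisector from F has length 2·e·d·cos(∠F/2)/(e+d) ≈ 12.028.

t_F ≈ 12.0280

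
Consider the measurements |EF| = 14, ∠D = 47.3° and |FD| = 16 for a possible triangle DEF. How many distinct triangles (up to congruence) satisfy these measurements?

2

|FD|·sin D = 16·sin(47.3°) ≈ 11.76.
Since |FD| sin D < |EF| < |FD| (11.76 < 14 < 16), two triangles exist.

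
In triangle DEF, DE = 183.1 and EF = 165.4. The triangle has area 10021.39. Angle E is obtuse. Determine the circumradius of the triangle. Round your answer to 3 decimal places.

246.310

From area = ½·DE·EF·sin E, we get sin E = 2·area/(DE·EF) ≈ 0.66181.
Taking the obtuse solution, ∠E ≈ 138.56°.
Law of cosines then gives FD ≈ 326.02.
Circumradius = FD/(2 sin E) ≈ 246.31.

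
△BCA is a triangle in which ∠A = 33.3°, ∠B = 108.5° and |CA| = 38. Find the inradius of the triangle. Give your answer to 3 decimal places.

6.098

The third angle is ∠C = 180° − ∠A − ∠B = 38.20°.
Law of sines: |AB| = |CA|·sin C/sin B ≈ 24.78.
Law of sines: |BC| = |CA|·sin A/sin B ≈ 22.
Area = ½·|CA|·|AB|·sin A ≈ 258.49.
Semiperimeter s = (38+24.78+22)/2 = 42.39.
Inradius = area/s = 258.49/42.39 ≈ 6.098.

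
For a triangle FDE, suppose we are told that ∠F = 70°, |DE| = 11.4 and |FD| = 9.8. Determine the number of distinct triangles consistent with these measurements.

1

|FD|·sin F = 9.8·sin(70°) ≈ 9.209.
Since |DE| ≥ |FD|, exactly one triangle exists.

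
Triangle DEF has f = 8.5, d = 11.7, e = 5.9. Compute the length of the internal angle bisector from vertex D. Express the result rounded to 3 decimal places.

By the law of cosines, cos D = (e² + f² − d²) / (2·e·f) ≈ -0.29741, so ∠D ≈ 107.30°.
The bisector from D has length 2·e·f·cos(∠D/2)/(e+f) ≈ 4.1283.

t_D ≈ 4.128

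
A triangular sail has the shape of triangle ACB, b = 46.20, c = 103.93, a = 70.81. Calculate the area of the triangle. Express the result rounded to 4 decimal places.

1357.0366

Semiperimeter s = (70.81 + 103.93 + 46.2)/2 = 110.47.
Heron's formula: area = √(110.47·39.66·6.54·64.27) ≈ 1357.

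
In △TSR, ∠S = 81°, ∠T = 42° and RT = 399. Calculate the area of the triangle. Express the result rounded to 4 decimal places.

The third angle is ∠R = 180° − ∠T − ∠S = 57.00°.
Law of sines: SR = RT·sin T/sin S ≈ 270.31.
Law of sines: TS = RT·sin R/sin S ≈ 338.8.
Area = ½·RT·SR·sin R ≈ 45227.

45227.0401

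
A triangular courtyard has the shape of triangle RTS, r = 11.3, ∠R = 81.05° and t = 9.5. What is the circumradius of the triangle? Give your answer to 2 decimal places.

Law of sines: sin T = t·sin R/r ≈ 0.83047.
Since r ≥ t, only the acute value applies: ∠T ≈ 56.15°.
Then ∠S = 180° − ∠R − ∠T ≈ 42.80°.
Law of sines gives s = r·sin S/sin R ≈ 7.7727.
Circumradius = r/(2 sin R) ≈ 5.7196.

5.72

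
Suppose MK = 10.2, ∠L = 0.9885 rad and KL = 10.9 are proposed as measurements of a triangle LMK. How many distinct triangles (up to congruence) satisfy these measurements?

KL·sin L = 10.9·sin(0.9885 rad) ≈ 9.104.
Since KL sin L < MK < KL (9.104 < 10.2 < 10.9), two triangles exist.

2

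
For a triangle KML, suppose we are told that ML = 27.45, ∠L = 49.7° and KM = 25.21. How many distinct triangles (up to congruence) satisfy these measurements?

ML·sin L = 27.45·sin(49.7°) ≈ 20.94.
Since ML sin L < KM < ML (20.94 < 25.21 < 27.45), two triangles exist.

2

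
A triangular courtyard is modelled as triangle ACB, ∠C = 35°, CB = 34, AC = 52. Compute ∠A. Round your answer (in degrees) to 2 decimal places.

By the law of cosines, BA² = AC² + CB² − 2·AC·CB·cos C = 963.48, so BA ≈ 31.04.
Law of cosines again: cos A = (BA² + AC² − CB²)/(2·BA·AC) ≈ 0.77799, so ∠A ≈ 38.92°.

∠A ≈ 38.92°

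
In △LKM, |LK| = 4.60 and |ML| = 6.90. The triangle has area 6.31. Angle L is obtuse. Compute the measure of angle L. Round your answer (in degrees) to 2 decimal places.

∠L ≈ 156.57°

From area = ½·|ML|·|LK|·sin L, we get sin L = 2·area/(|ML|·|LK|) ≈ 0.39761.
Taking the obtuse solution, ∠L ≈ 156.57°.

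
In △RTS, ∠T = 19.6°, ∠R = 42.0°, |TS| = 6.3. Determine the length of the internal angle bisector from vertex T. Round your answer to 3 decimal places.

The third angle is ∠S = 180° − ∠R − ∠T = 118.40°.
Law of sines: |SR| = |TS|·sin T/sin R ≈ 3.1583.
Law of sines: |RT| = |TS|·sin S/sin R ≈ 8.2821.
The bisector from T has length 2·|RT|·|TS|·cos(∠T/2)/(|RT|+|TS|) ≈ 7.0519.

7.052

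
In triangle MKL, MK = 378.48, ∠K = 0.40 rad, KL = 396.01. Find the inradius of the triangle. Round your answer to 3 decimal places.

r ≈ 62.806

By the law of cosines, LM² = MK² + KL² − 2·MK·KL·cos K = 23970, so LM ≈ 154.82.
Area = ½·MK·KL·sin K ≈ 29183.
Semiperimeter s = (396.01+154.82+378.48)/2 = 464.66.
Inradius = area/s = 29183/464.66 ≈ 62.806.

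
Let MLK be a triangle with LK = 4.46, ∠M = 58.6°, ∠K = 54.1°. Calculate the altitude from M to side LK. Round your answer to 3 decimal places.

The third angle is ∠L = 180° − ∠K − ∠M = 67.30°.
Law of sines: KM = LK·sin L/sin M ≈ 4.8205.
Law of sines: ML = LK·sin K/sin M ≈ 4.2327.
Area = ½·LK·KM·sin K ≈ 8.7077.
The altitude from M has length 2·area/LK ≈ 3.9048.

h_M ≈ 3.905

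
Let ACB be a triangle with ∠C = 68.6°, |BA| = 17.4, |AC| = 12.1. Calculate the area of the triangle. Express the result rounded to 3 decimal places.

Law of sines: sin B = |AC|·sin C/|BA| ≈ 0.64746.
Since |BA| ≥ |AC|, only the acute value applies: ∠B ≈ 40.35°.
Then ∠A = 180° − ∠C − ∠B ≈ 71.05°.
Law of sines gives |CB| = |BA|·sin A/sin C ≈ 17.676.
Area = ½·|BA|·|AC|·sin A ≈ 99.564.

99.564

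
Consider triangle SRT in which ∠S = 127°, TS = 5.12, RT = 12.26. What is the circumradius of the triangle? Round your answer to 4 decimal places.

Law of sines: sin R = TS·sin S/RT ≈ 0.33352.
Since RT ≥ TS, only the acute value applies: ∠R ≈ 19.48°.
Then ∠T = 180° − ∠S − ∠R ≈ 33.52°.
Law of sines gives SR = RT·sin T/sin S ≈ 8.4767.
Circumradius = RT/(2 sin S) ≈ 7.6756.

7.6756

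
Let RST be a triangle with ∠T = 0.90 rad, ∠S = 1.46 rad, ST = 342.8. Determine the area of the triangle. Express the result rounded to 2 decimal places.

The third angle is ∠R = π − ∠S − ∠T = 0.782 rad.
Law of sines: TR = ST·sin S/sin R ≈ 483.66.
Law of sines: RS = ST·sin T/sin R ≈ 381.2.
Area = ½·ST·TR·sin T ≈ 64938.

64937.80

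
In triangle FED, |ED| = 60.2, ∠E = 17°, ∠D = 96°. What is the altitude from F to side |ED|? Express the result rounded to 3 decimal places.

h_F ≈ 19.016

The third angle is ∠F = 180° − ∠E − ∠D = 67.00°.
Law of sines: |DF| = |ED|·sin E/sin F ≈ 19.121.
Law of sines: |FE| = |ED|·sin D/sin F ≈ 65.041.
Area = ½·|ED|·|DF|·sin D ≈ 572.38.
The altitude from F has length 2·area/|ED| ≈ 19.016.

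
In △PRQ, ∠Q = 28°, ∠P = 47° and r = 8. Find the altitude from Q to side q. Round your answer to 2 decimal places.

The third angle is ∠R = 180° − ∠Q − ∠P = 105.00°.
Law of sines: p = r·sin P/sin R ≈ 6.0572.
Law of sines: q = r·sin Q/sin R ≈ 3.8883.
Area = ½·r·p·sin Q ≈ 11.375.
The altitude from Q has length 2·area/q ≈ 5.8508.

h_Q ≈ 5.85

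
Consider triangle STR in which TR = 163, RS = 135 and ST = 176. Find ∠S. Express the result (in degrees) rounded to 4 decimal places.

By the law of cosines, cos S = (RS² + ST² − TR²) / (2·RS·ST) ≈ 0.47626, so ∠S ≈ 61.56°.

61.5584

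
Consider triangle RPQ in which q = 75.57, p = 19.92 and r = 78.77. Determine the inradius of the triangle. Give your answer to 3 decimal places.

Semiperimeter s = (78.77 + 19.92 + 75.57)/2 = 87.13.
Heron's formula: area = √(87.13·8.36·67.21·11.56) ≈ 752.29.
Inradius = area/s = 752.29/87.13 ≈ 8.6341.

8.634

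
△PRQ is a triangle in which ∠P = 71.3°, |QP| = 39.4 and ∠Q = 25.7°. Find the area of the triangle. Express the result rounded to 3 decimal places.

The third angle is ∠R = 180° − ∠Q − ∠P = 83.00°.
Law of sines: |RQ| = |QP|·sin P/sin R ≈ 37.6.
Law of sines: |PR| = |QP|·sin Q/sin R ≈ 17.214.
Area = ½·|QP|·|RQ|·sin Q ≈ 321.22.

321.223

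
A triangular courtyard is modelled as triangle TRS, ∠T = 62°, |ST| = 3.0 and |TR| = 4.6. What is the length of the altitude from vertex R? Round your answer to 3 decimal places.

By the law of cosines, |RS|² = |ST|² + |TR|² − 2·|ST|·|TR|·cos T = 17.203, so |RS| ≈ 4.1476.
Area = ½·|ST|·|TR|·sin T ≈ 6.0923.
The altitude from R has length 2·area/|ST| ≈ 4.0616.

h_R ≈ 4.062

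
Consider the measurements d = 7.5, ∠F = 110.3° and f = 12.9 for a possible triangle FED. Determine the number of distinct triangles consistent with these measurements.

1

d·sin F = 7.5·sin(110.3°) ≈ 7.034.
Since ∠F is not acute, a triangle exists only if f > d; here f > d, so there is exactly one triangle.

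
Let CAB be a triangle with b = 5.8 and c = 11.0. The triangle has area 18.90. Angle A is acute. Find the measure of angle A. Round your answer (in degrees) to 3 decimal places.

From area = ½·b·c·sin A, we get sin A = 2·area/(b·c) ≈ 0.59248.
Taking the acute solution, ∠A ≈ 36.33°.

36.333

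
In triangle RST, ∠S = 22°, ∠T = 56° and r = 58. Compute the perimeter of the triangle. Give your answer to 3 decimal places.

perimeter ≈ 129.371

The third angle is ∠R = 180° − ∠S − ∠T = 102.00°.
Law of sines: s = r·sin S/sin R ≈ 22.213.
Law of sines: t = r·sin T/sin R ≈ 49.158.
Semiperimeter p = (58+22.213+49.158)/2 = 64.685.
Perimeter = 58 + 22.213 + 49.158 = 129.37.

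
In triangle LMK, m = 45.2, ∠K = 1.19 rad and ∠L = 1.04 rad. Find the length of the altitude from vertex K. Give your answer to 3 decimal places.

38.981

The third angle is ∠M = π − ∠K − ∠L = 0.912 rad.
Law of sines: l = m·sin L/sin M ≈ 49.313.
Law of sines: k = m·sin K/sin M ≈ 53.085.
Area = ½·m·l·sin K ≈ 1034.6.
The altitude from K has length 2·area/k ≈ 38.981.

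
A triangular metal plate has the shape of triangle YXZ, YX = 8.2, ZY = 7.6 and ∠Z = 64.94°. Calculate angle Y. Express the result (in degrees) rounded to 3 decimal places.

57.964

Law of sines: sin X = ZY·sin Z/YX ≈ 0.83958.
Since YX ≥ ZY, only the acute value applies: ∠X ≈ 57.10°.
Then ∠Y = 180° − ∠Z − ∠X ≈ 57.96°.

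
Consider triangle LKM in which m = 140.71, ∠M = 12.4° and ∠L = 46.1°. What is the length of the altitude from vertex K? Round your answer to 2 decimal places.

The third angle is ∠K = 180° − ∠M − ∠L = 121.50°.
Law of sines: l = m·sin L/sin M ≈ 472.16.
Law of sines: k = m·sin K/sin M ≈ 558.71.
Area = ½·m·l·sin K ≈ 28324.
The altitude from K has length 2·area/k ≈ 101.39.

h_K ≈ 101.39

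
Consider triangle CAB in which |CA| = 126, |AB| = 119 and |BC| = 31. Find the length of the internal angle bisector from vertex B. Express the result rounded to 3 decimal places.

t_B ≈ 32.955

By the law of cosines, cos B = (|AB|² + |BC|² − |CA|²) / (2·|AB|·|BC|) ≈ -0.10220, so ∠B ≈ 95.87°.
The bisector from B has length 2·|AB|·|BC|·cos(∠B/2)/(|AB|+|BC|) ≈ 32.955.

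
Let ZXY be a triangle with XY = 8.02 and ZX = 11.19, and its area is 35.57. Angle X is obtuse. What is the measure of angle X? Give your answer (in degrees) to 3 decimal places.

∠X ≈ 127.561°

From area = ½·ZX·XY·sin X, we get sin X = 2·area/(ZX·XY) ≈ 0.79270.
Taking the obtuse solution, ∠X ≈ 127.56°.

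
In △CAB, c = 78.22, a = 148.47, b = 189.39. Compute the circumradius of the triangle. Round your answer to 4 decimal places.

100.3821

By the law of cosines, cos C = (a² + b² − c²) / (2·a·b) ≈ 0.92098, so ∠C ≈ 22.93°.
Circumradius = c/(2 sin C) ≈ 100.38.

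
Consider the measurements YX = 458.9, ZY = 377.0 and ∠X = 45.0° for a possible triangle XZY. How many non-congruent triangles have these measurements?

YX·sin X = 458.9·sin(45.0°) ≈ 324.5.
Since YX sin X < ZY < YX (324.5 < 377.0 < 458.9), two triangles exist.

2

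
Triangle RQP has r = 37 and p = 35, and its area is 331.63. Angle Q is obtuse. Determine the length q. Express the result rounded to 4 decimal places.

From area = ½·p·r·sin Q, we get sin Q = 2·area/(p·r) ≈ 0.51217.
Taking the obtuse solution, ∠Q ≈ 2.6039 rad.
Law of cosines then gives q ≈ 69.415.

69.4155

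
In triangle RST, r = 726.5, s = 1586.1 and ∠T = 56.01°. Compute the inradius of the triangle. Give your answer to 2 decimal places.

262.66

By the law of cosines, t² = r² + s² − 2·r·s·cos T = 1.7551e+06, so t ≈ 1324.8.
Area = ½·r·s·sin T ≈ 4.7771e+05.
Semiperimeter p = (726.5+1586.1+1324.8)/2 = 1818.7.
Inradius = area/p = 4.7771e+05/1818.7 ≈ 262.66.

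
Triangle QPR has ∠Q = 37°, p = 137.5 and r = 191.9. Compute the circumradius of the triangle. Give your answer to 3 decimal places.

96.839

By the law of cosines, q² = p² + r² − 2·p·r·cos Q = 13586, so q ≈ 116.56.
Area = ½·p·r·sin Q ≈ 7939.8.
Circumradius = q/(2 sin Q) ≈ 96.839.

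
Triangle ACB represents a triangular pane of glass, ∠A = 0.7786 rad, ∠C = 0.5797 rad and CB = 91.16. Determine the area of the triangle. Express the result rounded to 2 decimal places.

area ≈ 3168.01

The third angle is ∠B = π − ∠A − ∠C = 1.7833 rad.
Law of sines: BA = CB·sin C/sin A ≈ 71.104.
Law of sines: AC = CB·sin B/sin A ≈ 126.89.
Area = ½·CB·BA·sin B ≈ 3168.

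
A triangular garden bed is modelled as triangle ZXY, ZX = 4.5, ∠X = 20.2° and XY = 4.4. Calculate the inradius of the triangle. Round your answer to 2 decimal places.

r ≈ 0.65

By the law of cosines, YZ² = ZX² + XY² − 2·ZX·XY·cos X = 2.4457, so YZ ≈ 1.5639.
Area = ½·ZX·XY·sin X ≈ 3.4185.
Semiperimeter s = (4.4+1.5639+4.5)/2 = 5.2319.
Inradius = area/s = 3.4185/5.2319 ≈ 0.65338.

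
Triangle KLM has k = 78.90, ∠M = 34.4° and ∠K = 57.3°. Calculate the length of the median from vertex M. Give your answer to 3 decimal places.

The third angle is ∠L = 180° − ∠M − ∠K = 88.30°.
Law of sines: l = k·sin L/sin K ≈ 93.719.
Law of sines: m = k·sin M/sin K ≈ 52.971.
Median from M: ½√(2·k² + 2·l² − m²) ≈ 82.479.

m_M ≈ 82.479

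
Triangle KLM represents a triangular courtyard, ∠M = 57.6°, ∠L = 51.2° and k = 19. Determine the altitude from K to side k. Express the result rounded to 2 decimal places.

h_K ≈ 13.21

The third angle is ∠K = 180° − ∠L − ∠M = 71.20°.
Law of sines: l = k·sin L/sin K ≈ 15.642.
Law of sines: m = k·sin M/sin K ≈ 16.946.
Area = ½·k·l·sin M ≈ 125.47.
The altitude from K has length 2·area/k ≈ 13.207.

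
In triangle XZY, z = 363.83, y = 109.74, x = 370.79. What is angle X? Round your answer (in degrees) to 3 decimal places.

By the law of cosines, cos X = (z² + y² − x²) / (2·z·y) ≈ 0.08678, so ∠X ≈ 85.02°.

85.021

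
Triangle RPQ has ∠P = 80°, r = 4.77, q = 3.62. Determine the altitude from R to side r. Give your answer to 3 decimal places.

By the law of cosines, p² = q² + r² − 2·q·r·cos P = 29.86, so p ≈ 5.4645.
Area = ½·q·r·sin P ≈ 8.5025.
The altitude from R has length 2·area/r ≈ 3.565.

h_R ≈ 3.565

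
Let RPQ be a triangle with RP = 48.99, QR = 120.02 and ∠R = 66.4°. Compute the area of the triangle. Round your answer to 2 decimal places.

area ≈ 2694.01

Area = ½·QR·RP·sin R ≈ 2694.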